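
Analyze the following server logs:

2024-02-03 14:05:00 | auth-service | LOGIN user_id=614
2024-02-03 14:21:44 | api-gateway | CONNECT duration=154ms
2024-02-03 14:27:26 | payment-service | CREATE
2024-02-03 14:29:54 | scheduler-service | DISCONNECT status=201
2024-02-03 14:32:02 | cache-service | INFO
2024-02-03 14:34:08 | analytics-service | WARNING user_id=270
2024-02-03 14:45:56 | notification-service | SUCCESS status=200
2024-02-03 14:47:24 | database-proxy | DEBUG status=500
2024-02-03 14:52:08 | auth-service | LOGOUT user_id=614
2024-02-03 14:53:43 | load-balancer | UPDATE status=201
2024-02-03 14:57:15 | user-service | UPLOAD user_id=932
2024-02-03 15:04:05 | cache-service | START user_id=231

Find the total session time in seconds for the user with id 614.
2828

To calculate session duration:

1. Find LOGIN event for user_id=614: 2024-02-03 14:05:00
2. Find LOGOUT event for user_id=614: 2024-02-03 14:52:08
3. Session duration: 2024-02-03 14:52:08 - 2024-02-03 14:05:00 = 2828 seconds (47 minutes)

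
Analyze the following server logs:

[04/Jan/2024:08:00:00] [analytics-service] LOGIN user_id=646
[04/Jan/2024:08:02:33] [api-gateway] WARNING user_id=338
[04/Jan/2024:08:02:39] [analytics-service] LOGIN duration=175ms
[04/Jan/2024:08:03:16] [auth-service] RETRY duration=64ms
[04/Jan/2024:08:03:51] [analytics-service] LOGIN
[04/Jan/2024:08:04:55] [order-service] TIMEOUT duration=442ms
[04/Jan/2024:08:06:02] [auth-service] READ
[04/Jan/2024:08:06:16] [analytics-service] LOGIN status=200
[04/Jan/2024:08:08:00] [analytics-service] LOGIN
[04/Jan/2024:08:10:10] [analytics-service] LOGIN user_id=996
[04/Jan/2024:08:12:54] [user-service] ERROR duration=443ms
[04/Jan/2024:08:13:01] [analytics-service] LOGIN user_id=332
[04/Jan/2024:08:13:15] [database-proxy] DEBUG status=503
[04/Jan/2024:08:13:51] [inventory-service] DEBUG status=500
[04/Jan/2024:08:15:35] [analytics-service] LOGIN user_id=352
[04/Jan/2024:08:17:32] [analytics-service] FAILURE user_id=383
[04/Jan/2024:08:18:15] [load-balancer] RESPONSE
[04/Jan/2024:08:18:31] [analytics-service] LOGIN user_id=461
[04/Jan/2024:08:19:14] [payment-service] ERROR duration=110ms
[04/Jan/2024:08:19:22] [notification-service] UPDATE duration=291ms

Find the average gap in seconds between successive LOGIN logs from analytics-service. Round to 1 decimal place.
138.9

To calculate average interval:

1. Find all LOGIN events for analytics-service in order
2. Calculate time gaps between consecutive events
3. Compute mean of gaps: 1111 / 8 = 138.9 seconds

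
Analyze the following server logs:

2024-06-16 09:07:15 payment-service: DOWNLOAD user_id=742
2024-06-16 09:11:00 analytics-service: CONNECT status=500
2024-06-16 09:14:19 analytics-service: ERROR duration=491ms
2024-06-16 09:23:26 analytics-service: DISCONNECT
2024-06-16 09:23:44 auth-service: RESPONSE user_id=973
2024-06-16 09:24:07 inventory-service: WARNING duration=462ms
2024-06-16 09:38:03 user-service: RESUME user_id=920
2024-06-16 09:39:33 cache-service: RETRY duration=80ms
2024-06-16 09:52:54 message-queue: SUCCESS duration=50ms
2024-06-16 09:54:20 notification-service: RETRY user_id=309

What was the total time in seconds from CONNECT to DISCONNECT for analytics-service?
746

To calculate state duration:

1. Find CONNECT event for analytics-service: 2024-06-16 09:11:00
2. Find DISCONNECT event for analytics-service: 2024-06-16 09:23:26
3. Calculate duration: 2024-06-16 09:23:26 - 2024-06-16 09:11:00 = 746 seconds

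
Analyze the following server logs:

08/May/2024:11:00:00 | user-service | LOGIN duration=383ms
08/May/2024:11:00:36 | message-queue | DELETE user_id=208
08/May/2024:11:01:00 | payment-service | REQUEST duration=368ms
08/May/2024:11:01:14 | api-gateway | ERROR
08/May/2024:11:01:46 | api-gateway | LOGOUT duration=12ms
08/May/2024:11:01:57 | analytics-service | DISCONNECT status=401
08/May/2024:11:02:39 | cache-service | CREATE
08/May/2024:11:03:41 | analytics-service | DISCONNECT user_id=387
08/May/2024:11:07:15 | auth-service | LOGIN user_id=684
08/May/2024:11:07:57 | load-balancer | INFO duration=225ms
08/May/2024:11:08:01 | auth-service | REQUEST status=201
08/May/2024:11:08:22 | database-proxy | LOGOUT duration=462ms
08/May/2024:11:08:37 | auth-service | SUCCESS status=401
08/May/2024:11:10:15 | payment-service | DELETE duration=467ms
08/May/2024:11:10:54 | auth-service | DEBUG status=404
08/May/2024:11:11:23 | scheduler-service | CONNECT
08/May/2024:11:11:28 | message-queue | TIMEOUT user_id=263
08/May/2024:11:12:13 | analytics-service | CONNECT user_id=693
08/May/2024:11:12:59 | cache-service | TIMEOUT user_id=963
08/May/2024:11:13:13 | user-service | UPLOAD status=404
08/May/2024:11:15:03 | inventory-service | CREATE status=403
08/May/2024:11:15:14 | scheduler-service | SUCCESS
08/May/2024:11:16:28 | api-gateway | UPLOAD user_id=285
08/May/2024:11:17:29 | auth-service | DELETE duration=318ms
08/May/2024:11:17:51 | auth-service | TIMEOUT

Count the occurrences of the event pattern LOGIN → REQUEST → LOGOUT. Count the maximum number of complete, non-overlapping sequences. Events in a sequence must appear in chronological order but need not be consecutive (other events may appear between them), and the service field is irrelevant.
2

To count sequences:

1. Look for pattern: LOGIN → REQUEST → LOGOUT
2. Greedily scan the log in chronological order, matching each sequence element in turn (ignoring service)
3. Each time the full pattern completes, increment the count and restart matching from the next event
4. Complete non-overlapping sequences found: 2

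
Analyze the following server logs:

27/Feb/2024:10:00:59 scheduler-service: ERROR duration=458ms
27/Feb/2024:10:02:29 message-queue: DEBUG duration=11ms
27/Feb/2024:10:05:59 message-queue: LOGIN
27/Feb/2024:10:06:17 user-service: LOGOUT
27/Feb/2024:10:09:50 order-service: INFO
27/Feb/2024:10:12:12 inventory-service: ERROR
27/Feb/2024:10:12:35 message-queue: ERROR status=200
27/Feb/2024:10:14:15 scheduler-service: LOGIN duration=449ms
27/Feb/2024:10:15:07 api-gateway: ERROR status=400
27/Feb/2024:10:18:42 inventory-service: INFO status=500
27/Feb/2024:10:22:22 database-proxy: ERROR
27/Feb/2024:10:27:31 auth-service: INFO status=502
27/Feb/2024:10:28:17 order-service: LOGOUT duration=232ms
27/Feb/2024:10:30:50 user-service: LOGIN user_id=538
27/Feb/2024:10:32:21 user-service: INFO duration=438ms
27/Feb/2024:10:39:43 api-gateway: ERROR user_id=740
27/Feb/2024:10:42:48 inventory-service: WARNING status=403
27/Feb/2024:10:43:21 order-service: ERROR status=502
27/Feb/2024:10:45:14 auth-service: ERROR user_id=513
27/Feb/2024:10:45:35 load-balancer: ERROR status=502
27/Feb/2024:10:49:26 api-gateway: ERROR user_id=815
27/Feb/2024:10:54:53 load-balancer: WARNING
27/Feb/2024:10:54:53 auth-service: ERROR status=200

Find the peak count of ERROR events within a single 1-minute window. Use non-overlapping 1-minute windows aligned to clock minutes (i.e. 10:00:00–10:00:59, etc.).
2

To find the burst window:

1. Divide the log period into non-overlapping 1-minute windows starting at 10:00
2. Count ERROR events in each window
3. Find the window with maximum count
4. Maximum events in a window: 2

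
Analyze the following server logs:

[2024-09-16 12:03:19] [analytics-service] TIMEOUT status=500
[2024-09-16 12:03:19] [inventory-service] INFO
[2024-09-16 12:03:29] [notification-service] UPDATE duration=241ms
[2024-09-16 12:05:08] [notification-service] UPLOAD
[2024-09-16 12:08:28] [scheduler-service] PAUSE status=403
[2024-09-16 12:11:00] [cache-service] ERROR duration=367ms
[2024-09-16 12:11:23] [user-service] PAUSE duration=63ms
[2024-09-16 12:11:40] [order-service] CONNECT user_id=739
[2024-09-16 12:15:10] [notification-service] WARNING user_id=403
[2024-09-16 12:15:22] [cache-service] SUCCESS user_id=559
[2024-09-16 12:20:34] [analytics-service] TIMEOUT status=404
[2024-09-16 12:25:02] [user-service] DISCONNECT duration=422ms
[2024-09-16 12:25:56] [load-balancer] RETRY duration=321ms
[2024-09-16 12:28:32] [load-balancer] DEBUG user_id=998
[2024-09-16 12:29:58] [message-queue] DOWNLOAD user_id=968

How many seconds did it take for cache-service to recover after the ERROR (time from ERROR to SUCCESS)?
262

To calculate recovery time:

1. Find ERROR event for cache-service: 2024-09-16 12:11:00
2. Find next SUCCESS event for cache-service: 2024-09-16 12:15:22
3. Recovery time: 2024-09-16 12:15:22 - 2024-09-16 12:11:00 = 262 seconds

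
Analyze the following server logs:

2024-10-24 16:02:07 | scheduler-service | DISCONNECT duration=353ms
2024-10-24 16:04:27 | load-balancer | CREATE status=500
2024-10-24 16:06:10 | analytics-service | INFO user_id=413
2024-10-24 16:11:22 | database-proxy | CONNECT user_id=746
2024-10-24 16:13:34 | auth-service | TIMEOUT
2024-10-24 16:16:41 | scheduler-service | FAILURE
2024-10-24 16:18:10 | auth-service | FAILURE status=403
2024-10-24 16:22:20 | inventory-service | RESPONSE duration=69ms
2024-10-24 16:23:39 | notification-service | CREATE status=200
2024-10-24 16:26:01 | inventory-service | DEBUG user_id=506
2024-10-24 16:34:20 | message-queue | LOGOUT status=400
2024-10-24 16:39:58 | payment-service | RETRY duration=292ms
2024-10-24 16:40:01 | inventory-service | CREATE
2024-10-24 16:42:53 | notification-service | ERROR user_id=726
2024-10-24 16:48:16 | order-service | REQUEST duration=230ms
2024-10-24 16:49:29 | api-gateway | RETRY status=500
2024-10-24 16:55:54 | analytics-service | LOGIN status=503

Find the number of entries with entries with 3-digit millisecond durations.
3

To find matching entries:

1. Pattern to match: entries with 3-digit millisecond durations
2. Scan each log entry for the pattern
3. Count matches: 3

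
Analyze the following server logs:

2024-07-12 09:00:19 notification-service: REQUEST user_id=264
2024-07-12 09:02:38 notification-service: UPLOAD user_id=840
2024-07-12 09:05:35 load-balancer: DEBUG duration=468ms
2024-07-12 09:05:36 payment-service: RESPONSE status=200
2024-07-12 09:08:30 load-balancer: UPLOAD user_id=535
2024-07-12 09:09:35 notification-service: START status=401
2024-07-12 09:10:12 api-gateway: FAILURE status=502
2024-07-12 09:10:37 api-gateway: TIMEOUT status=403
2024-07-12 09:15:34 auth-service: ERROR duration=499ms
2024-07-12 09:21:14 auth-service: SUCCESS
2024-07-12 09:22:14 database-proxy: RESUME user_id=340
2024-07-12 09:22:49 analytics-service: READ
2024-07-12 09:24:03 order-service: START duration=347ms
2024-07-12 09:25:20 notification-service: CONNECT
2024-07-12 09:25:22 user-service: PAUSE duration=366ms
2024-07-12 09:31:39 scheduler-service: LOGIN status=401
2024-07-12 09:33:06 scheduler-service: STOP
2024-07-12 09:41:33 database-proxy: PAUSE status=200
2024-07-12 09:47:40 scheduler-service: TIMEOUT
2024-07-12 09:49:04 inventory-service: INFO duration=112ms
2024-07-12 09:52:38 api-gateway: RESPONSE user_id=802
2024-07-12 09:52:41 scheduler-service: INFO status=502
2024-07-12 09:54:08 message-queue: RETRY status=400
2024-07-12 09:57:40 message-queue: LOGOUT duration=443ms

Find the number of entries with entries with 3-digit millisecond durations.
6

To find matching entries:

1. Pattern to match: entries with 3-digit millisecond durations
2. Scan each log entry for the pattern
3. Count matches: 6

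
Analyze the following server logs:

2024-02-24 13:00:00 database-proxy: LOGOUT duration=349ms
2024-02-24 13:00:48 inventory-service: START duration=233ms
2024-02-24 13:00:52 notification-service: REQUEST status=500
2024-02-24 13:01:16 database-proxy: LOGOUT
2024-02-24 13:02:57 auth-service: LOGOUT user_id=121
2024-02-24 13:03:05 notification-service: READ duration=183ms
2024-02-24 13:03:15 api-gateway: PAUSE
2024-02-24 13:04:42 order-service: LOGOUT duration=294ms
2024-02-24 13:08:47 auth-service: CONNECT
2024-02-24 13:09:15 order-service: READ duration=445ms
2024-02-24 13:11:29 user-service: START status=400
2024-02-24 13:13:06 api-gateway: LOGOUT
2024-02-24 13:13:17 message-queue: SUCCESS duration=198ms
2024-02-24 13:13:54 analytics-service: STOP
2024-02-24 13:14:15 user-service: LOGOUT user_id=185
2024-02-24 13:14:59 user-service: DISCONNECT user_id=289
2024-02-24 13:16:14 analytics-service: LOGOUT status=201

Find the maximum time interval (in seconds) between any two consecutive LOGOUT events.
504

To find the longest gap:

1. Extract all LOGOUT events in chronological order
2. Calculate time differences between consecutive events
3. Find the maximum difference
4. Longest gap: 504 seconds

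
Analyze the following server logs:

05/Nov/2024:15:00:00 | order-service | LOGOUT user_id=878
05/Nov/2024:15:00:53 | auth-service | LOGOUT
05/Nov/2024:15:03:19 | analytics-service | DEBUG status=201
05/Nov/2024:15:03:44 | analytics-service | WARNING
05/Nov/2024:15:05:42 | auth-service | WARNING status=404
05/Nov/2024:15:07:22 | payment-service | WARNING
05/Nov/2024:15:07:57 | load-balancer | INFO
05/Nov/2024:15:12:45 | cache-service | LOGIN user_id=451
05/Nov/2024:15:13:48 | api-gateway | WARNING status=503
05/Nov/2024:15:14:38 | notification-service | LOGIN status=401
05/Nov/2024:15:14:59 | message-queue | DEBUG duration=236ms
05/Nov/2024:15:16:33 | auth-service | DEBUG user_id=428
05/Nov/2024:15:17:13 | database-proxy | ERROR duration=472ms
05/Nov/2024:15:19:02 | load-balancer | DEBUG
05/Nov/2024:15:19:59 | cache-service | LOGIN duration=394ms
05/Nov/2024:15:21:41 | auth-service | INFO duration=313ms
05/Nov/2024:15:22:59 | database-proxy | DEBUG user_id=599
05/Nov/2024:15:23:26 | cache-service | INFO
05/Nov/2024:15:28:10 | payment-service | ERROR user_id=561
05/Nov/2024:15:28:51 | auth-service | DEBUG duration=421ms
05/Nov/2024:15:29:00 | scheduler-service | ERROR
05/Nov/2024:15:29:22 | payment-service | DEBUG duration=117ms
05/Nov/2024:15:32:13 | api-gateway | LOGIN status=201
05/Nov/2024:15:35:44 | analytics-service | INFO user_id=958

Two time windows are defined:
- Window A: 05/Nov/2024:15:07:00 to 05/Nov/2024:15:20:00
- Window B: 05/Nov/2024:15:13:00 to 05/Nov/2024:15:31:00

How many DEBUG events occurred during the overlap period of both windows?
3

To find overlap events:

1. Window A: 05/Nov/2024:15:07:00 to 05/Nov/2024:15:20:00
2. Window B: 05/Nov/2024:15:13:00 to 05/Nov/2024:15:31:00
3. Overlap period: 05/Nov/2024:15:13:00 to 05/Nov/2024:15:20:00
4. Count DEBUG events in overlap: 3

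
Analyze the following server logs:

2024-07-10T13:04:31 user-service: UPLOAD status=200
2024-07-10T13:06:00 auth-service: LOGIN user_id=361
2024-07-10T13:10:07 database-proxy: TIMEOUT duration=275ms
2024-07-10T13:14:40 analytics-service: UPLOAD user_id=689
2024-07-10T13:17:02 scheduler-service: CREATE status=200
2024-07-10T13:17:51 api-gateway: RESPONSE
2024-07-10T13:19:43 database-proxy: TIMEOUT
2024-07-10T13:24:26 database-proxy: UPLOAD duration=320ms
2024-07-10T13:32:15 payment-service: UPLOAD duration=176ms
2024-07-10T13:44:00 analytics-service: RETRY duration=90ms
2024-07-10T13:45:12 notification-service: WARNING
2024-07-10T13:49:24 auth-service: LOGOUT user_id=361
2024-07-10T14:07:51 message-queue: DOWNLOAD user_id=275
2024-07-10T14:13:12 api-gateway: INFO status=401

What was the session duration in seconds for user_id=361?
2604

To calculate session duration:

1. Find LOGIN event for user_id=361: 2024-07-10T13:06:00
2. Find LOGOUT event for user_id=361: 2024-07-10T13:49:24
3. Session duration: 2024-07-10T13:49:24 - 2024-07-10T13:06:00 = 2604 seconds (43 minutes)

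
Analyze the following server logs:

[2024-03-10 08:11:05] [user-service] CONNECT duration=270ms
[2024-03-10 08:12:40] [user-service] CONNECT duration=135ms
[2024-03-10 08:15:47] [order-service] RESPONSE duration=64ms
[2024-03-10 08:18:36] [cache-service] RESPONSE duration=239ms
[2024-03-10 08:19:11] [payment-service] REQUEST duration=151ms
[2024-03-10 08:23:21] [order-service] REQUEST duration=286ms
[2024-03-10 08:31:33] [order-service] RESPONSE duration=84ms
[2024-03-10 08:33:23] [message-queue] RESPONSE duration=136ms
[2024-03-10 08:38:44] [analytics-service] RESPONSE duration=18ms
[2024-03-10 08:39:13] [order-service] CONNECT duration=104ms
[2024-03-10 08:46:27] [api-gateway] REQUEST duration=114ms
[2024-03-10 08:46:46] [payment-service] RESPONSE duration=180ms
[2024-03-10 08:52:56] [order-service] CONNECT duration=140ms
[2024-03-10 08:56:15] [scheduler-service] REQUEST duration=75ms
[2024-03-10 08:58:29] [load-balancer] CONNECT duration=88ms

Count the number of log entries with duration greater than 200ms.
3

To count timeouts:

1. Threshold: 200ms
2. Extract duration from each log entry
3. Count entries where duration > 200
4. Timeout count: 3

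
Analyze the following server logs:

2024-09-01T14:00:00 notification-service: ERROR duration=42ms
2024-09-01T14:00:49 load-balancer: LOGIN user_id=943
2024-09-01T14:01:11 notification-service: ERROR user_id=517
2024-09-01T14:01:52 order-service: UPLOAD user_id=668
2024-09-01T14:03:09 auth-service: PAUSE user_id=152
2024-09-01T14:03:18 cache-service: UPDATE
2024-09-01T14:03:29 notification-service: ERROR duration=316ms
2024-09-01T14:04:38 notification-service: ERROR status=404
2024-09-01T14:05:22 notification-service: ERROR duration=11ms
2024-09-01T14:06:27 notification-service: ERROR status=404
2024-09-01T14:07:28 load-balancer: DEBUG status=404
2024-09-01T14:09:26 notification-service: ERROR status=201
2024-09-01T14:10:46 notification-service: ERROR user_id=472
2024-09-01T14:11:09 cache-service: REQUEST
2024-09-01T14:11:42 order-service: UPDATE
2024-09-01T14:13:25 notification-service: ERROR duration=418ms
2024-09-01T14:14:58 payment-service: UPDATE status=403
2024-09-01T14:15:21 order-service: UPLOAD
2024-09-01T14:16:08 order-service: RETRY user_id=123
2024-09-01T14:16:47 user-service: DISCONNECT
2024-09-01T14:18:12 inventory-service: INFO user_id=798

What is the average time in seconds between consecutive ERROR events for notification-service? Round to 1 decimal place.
100.6

To calculate average interval:

1. Find all ERROR events for notification-service in order
2. Calculate time gaps between consecutive events
3. Compute mean of gaps: 805 / 8 = 100.6 seconds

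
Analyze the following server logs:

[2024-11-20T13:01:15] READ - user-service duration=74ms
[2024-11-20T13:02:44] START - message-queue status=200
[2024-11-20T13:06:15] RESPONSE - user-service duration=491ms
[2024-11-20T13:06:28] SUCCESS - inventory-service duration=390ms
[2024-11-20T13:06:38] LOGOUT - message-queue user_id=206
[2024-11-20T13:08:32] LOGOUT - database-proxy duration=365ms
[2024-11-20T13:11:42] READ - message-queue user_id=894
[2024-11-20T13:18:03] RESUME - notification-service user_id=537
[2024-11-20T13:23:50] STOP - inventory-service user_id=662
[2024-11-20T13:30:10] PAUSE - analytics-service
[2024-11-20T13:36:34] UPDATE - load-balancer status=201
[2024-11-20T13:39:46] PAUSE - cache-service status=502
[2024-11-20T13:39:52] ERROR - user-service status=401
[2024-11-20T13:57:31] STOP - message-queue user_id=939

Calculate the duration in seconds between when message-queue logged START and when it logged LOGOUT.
234

To find the time between events:

1. Locate the first START event for message-queue: 2024-11-20T13:02:44
2. Locate the first LOGOUT event for message-queue: 2024-11-20T13:06:38
3. Calculate the difference: 2024-11-20T13:06:38 - 2024-11-20T13:02:44 = 234 seconds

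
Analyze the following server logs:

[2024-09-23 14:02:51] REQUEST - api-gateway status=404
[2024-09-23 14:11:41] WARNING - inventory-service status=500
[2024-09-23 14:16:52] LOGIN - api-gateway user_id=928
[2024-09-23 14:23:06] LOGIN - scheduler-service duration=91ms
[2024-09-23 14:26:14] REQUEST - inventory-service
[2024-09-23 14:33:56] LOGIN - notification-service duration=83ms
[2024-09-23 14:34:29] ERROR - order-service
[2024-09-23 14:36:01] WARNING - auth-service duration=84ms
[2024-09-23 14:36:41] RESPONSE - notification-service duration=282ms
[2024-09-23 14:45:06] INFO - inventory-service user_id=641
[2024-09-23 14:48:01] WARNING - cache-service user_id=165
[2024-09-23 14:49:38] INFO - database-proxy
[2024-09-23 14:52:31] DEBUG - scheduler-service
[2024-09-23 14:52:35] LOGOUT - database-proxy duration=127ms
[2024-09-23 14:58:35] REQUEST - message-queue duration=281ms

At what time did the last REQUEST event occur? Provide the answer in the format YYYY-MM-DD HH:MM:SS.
2024-09-23 14:58:35

To find the last event:

1. Filter for all REQUEST events
2. Sort by timestamp
3. Select the last one
4. Timestamp: 2024-09-23 14:58:35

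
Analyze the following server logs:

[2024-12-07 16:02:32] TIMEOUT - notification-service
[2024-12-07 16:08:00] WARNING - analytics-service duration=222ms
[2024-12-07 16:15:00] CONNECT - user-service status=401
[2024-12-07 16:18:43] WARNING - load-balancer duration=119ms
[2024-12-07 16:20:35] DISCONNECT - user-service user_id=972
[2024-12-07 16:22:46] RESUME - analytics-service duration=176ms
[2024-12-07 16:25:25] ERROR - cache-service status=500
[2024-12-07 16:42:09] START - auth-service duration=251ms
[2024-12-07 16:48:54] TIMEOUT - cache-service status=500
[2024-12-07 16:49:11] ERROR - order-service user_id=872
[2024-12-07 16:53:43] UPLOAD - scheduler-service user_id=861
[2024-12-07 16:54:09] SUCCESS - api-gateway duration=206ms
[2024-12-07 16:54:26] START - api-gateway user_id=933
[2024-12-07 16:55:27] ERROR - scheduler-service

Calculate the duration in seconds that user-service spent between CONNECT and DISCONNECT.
335

To calculate state duration:

1. Find CONNECT event for user-service: 2024-12-07 16:15:00
2. Find DISCONNECT event for user-service: 2024-12-07 16:20:35
3. Calculate duration: 2024-12-07 16:20:35 - 2024-12-07 16:15:00 = 335 seconds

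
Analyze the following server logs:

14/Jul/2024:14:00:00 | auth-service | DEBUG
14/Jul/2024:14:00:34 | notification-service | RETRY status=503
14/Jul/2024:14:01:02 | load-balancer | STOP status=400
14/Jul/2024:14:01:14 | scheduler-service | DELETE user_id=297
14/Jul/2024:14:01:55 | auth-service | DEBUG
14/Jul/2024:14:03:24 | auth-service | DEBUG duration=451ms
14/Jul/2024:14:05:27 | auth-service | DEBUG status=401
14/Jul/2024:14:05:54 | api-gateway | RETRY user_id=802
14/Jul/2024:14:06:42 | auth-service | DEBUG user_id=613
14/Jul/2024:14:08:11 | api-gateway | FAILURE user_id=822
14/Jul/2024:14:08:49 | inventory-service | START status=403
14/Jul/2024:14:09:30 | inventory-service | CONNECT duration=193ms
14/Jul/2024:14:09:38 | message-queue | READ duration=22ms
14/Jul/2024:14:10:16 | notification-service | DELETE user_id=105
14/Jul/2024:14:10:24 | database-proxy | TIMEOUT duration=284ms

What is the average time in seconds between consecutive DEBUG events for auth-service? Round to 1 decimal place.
100.5

To calculate average interval:

1. Find all DEBUG events for auth-service in order
2. Calculate time gaps between consecutive events
3. Compute mean of gaps: 402 / 4 = 100.5 seconds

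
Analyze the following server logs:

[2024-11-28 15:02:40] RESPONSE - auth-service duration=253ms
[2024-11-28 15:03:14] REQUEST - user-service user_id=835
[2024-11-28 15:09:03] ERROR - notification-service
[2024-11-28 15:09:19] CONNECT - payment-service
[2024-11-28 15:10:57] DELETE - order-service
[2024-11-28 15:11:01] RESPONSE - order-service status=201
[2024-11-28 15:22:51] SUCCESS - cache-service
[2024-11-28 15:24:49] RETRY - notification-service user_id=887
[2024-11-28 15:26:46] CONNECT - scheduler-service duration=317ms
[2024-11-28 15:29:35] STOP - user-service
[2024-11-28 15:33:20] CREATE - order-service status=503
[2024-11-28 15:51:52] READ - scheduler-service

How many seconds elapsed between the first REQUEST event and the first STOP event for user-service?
1581

To find the time between events:

1. Locate the first REQUEST event for user-service: 2024-11-28 15:03:14
2. Locate the first STOP event for user-service: 2024-11-28 15:29:35
3. Calculate the difference: 2024-11-28 15:29:35 - 2024-11-28 15:03:14 = 1581 seconds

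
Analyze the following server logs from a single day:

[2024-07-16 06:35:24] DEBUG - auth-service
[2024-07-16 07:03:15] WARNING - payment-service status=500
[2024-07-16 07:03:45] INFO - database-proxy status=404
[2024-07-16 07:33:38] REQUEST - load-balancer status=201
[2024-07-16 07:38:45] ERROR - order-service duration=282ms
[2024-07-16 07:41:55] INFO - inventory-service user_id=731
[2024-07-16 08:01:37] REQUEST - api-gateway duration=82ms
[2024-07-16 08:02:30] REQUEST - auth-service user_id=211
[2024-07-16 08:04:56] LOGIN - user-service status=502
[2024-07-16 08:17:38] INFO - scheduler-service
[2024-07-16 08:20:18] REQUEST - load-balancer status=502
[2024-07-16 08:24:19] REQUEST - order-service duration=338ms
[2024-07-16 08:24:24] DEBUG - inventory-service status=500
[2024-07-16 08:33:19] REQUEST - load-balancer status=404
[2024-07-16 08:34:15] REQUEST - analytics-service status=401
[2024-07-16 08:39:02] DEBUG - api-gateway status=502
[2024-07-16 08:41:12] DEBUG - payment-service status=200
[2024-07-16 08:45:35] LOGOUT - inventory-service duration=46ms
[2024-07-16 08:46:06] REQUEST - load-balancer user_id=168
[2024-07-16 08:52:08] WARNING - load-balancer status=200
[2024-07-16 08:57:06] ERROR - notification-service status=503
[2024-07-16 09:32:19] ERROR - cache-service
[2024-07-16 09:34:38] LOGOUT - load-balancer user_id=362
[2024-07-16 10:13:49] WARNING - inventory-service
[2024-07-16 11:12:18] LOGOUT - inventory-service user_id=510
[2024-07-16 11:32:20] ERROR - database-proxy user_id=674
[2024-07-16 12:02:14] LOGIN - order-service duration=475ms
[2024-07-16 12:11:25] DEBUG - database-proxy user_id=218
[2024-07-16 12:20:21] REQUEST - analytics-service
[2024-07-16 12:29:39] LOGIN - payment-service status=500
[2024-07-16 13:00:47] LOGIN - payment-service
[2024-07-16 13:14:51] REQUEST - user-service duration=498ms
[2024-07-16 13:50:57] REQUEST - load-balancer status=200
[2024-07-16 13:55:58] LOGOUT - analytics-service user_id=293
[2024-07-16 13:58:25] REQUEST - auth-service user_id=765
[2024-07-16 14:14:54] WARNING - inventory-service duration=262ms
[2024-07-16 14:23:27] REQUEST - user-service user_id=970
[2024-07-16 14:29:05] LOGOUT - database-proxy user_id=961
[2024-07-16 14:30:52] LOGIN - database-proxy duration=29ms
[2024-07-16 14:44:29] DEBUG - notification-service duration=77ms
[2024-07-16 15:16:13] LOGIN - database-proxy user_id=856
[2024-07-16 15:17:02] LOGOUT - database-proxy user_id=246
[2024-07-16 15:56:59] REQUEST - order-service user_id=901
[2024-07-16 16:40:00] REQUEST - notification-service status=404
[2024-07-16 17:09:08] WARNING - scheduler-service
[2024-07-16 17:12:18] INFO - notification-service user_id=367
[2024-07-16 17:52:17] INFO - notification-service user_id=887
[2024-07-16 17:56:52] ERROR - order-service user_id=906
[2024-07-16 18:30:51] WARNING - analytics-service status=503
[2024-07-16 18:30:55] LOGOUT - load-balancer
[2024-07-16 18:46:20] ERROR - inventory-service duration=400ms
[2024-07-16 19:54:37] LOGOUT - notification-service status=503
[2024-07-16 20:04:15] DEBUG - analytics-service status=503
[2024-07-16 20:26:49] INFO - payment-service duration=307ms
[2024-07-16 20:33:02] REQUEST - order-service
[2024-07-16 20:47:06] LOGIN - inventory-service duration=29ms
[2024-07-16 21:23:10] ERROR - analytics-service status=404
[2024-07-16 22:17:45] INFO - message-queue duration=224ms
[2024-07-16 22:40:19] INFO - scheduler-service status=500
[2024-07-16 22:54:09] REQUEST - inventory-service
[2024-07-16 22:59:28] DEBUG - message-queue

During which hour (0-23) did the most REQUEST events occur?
8

To find the peak hour:

1. Group all REQUEST events by hour
2. Count events in each hour
3. Find hour with maximum count
4. Peak hour: 8 (with 7 events)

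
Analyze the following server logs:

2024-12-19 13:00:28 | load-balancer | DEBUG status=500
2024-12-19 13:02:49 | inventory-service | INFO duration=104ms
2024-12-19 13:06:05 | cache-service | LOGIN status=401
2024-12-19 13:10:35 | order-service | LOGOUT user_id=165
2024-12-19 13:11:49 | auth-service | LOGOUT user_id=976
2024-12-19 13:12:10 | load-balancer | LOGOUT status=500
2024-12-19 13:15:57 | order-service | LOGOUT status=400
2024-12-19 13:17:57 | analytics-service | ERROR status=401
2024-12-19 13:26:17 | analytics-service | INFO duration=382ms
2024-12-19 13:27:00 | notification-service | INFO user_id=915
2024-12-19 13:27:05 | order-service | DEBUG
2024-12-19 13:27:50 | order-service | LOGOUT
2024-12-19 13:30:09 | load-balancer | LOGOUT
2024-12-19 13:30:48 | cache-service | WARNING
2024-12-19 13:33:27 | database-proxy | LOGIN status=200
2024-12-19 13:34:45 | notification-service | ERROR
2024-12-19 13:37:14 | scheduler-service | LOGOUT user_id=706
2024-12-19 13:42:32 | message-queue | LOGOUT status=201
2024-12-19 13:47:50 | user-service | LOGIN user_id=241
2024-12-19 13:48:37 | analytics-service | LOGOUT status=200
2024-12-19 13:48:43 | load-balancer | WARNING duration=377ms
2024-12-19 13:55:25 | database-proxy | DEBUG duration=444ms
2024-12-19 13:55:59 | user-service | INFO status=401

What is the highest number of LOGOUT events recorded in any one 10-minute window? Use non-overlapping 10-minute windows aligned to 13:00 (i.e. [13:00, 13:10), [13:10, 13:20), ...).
4

To find the burst window:

1. Divide the log period into non-overlapping 10-minute windows starting at 13:00
2. Count LOGOUT events in each window
3. Find the window with maximum count
4. Maximum events in a window: 4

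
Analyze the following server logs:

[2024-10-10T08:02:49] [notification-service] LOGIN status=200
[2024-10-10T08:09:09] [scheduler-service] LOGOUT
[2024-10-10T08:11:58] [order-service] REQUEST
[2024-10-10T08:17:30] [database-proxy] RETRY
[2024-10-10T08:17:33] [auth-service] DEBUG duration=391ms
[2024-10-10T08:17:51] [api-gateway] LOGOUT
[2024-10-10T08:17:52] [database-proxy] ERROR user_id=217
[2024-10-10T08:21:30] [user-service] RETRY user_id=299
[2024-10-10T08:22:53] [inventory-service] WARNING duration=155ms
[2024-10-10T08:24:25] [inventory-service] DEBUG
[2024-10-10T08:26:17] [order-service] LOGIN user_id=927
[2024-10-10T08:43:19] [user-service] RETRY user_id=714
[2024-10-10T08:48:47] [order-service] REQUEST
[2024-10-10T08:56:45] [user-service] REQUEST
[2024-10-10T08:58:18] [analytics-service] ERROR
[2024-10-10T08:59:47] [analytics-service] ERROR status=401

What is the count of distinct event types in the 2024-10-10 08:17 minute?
4

To count unique event types:

1. Filter events in the minute starting at 2024-10-10 08:17
2. Extract event types from matching entries
3. Count unique types: 4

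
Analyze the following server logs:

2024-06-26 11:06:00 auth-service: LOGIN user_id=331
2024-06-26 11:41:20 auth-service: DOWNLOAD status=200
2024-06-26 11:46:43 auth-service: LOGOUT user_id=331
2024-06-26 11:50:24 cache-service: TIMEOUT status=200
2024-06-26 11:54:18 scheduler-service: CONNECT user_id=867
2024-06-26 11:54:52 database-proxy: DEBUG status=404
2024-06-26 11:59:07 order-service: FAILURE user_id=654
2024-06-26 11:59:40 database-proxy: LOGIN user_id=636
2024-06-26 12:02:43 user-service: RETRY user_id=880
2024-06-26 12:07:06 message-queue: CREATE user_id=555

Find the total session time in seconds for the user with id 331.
2443

To calculate session duration:

1. Find LOGIN event for user_id=331: 2024-06-26 11:06:00
2. Find LOGOUT event for user_id=331: 2024-06-26 11:46:43
3. Session duration: 2024-06-26 11:46:43 - 2024-06-26 11:06:00 = 2443 seconds (40 minutes)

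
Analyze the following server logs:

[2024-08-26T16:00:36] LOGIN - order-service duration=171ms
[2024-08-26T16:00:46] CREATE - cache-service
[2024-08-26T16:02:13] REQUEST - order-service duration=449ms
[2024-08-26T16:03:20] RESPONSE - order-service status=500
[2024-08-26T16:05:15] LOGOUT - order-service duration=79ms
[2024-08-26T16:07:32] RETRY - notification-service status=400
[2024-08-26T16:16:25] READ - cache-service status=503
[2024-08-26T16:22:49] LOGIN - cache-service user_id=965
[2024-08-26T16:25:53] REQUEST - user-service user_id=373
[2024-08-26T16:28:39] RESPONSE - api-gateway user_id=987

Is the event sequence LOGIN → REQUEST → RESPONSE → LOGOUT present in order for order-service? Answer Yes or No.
Yes

To verify sequence order:

1. Find all events in sequence LOGIN → REQUEST → RESPONSE → LOGOUT for order-service
2. Extract their timestamps
3. Check if timestamps are in ascending order
4. Result: Yes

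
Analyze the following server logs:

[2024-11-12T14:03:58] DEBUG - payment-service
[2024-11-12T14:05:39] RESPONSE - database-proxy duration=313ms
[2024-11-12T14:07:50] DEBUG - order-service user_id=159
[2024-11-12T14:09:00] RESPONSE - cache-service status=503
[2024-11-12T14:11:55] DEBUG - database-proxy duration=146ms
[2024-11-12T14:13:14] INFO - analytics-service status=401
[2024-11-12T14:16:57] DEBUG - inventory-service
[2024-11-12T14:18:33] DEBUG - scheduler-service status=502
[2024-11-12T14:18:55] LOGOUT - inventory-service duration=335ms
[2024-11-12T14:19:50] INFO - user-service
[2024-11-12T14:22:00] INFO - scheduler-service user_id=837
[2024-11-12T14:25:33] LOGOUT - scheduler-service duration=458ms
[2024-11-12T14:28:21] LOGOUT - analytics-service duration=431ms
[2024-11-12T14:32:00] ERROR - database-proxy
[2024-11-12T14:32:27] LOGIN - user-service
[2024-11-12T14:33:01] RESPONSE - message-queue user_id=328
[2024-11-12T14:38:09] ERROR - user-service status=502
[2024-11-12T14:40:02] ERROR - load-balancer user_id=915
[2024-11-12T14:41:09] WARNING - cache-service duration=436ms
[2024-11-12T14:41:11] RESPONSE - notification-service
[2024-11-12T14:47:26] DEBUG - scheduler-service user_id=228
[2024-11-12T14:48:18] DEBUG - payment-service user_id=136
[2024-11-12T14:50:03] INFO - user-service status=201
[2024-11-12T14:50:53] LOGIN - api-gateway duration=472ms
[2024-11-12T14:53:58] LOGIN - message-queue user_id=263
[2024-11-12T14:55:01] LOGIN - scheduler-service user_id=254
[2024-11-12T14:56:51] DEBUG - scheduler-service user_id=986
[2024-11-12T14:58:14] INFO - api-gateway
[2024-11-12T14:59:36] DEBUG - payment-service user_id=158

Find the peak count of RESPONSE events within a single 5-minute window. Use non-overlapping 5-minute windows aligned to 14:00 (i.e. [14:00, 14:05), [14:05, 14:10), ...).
2

To find the burst window:

1. Divide the log period into non-overlapping 5-minute windows starting at 14:00
2. Count RESPONSE events in each window
3. Find the window with maximum count
4. Maximum events in a window: 2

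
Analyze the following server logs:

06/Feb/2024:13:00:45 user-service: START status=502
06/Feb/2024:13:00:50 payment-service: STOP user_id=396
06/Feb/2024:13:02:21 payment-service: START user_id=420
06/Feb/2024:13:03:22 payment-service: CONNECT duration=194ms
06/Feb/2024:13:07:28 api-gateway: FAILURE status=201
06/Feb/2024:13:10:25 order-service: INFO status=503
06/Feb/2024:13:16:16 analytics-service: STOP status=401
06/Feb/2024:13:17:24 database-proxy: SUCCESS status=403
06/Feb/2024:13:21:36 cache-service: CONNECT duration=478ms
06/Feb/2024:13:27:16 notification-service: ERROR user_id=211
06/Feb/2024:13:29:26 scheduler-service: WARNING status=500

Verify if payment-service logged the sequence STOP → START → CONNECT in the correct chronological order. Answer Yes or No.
Yes

To verify sequence order:

1. Find all events in sequence STOP → START → CONNECT for payment-service
2. Extract their timestamps
3. Check if timestamps are in ascending order
4. Result: Yes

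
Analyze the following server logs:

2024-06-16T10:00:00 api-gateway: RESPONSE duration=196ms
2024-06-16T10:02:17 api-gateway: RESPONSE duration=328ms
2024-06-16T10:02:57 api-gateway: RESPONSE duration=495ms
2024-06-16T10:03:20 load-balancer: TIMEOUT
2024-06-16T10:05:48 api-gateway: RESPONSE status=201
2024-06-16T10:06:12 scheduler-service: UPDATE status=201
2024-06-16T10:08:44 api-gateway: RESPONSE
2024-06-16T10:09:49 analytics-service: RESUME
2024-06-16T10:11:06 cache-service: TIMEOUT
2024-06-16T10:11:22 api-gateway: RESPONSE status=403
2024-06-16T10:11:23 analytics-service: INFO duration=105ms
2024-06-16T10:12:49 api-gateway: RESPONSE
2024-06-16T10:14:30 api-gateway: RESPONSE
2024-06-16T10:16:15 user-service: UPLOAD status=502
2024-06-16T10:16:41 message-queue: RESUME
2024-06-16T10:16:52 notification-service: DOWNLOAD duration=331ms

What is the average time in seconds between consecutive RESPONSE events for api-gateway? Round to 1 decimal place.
124.3

To calculate average interval:

1. Find all RESPONSE events for api-gateway in order
2. Calculate time gaps between consecutive events
3. Compute mean of gaps: 870 / 7 = 124.3 seconds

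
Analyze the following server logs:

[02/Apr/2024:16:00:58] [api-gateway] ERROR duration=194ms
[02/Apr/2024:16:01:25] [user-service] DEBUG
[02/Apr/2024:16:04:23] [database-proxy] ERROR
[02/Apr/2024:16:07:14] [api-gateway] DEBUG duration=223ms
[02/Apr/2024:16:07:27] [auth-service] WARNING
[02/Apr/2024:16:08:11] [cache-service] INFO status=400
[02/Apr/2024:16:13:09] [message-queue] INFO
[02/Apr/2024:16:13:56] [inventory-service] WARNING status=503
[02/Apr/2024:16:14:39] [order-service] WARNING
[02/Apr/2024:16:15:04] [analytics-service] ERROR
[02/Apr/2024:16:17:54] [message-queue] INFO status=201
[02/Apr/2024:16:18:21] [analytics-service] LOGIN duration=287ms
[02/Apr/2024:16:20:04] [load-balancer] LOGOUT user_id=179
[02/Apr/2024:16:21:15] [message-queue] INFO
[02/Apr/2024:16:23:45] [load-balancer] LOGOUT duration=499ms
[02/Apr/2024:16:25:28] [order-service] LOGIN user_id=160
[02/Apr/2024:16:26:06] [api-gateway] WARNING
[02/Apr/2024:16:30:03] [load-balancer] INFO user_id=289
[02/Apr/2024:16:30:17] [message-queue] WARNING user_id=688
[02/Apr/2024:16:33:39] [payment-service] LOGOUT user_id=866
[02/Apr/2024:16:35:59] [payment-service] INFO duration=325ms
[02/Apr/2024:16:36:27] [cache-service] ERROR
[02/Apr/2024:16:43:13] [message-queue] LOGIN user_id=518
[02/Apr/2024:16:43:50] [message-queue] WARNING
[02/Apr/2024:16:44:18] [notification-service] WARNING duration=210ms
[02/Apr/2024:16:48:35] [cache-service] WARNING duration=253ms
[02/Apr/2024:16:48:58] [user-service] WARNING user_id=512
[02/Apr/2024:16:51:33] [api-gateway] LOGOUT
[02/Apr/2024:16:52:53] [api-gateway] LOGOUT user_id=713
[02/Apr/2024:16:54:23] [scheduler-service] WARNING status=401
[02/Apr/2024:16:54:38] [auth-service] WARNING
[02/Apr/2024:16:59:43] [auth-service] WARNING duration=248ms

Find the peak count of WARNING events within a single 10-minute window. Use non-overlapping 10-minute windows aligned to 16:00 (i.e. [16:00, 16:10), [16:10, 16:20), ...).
4

To find the burst window:

1. Divide the log period into non-overlapping 10-minute windows starting at 16:00
2. Count WARNING events in each window
3. Find the window with maximum count
4. Maximum events in a window: 4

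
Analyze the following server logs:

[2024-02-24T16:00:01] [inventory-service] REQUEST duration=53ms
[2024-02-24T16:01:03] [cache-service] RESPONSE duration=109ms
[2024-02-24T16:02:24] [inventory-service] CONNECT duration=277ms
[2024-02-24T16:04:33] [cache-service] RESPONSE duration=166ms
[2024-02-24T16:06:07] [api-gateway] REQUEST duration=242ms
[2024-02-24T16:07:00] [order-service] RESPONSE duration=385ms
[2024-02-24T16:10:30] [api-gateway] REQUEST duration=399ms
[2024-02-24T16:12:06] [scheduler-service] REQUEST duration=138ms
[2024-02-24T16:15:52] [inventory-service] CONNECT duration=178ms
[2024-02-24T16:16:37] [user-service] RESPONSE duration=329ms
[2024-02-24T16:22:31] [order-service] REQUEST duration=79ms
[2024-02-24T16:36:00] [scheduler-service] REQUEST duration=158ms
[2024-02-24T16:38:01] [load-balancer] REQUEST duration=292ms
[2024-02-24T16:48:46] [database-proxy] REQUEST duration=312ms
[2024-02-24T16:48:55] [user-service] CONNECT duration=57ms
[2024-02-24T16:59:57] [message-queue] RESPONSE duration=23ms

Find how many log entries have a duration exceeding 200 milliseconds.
7

To count timeouts:

1. Threshold: 200ms
2. Extract duration from each log entry
3. Count entries where duration > 200
4. Timeout count: 7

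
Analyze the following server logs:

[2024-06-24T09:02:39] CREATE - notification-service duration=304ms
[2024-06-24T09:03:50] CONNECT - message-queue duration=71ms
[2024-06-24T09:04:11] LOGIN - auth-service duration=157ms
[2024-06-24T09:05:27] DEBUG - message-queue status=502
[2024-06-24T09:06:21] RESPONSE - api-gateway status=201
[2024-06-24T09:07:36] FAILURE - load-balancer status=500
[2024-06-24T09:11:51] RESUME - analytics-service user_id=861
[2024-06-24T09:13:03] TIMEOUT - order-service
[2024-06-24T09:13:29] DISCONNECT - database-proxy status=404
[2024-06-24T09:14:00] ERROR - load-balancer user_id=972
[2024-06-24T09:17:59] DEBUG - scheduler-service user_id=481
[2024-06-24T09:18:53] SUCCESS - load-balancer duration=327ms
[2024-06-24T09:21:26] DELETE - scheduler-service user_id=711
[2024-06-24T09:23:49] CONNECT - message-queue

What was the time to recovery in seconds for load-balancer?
293

To calculate recovery time:

1. Find ERROR event for load-balancer: 2024-06-24T09:14:00
2. Find next SUCCESS event for load-balancer: 2024-06-24T09:18:53
3. Recovery time: 2024-06-24T09:18:53 - 2024-06-24T09:14:00 = 293 seconds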